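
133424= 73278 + 60146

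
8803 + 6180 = 14983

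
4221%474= 429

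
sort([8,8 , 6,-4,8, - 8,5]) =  [ - 8 , - 4,5,6,8, 8,8 ]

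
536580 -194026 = 342554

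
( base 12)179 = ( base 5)1422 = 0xed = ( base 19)C9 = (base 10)237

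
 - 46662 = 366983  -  413645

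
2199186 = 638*3447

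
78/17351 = 78/17351 = 0.00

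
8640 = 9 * 960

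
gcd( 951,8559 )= 951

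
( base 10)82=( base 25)37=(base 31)2k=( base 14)5c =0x52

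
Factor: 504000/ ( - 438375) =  - 2^6*3^1 * 167^( - 1) = - 192/167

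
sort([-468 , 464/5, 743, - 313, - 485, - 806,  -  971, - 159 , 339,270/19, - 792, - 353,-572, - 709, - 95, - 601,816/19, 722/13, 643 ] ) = [  -  971,-806,  -  792, - 709,-601, - 572,- 485, - 468, - 353, - 313,-159, - 95, 270/19, 816/19,722/13, 464/5, 339, 643,  743]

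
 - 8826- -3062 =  - 5764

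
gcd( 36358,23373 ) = 2597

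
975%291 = 102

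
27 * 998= 26946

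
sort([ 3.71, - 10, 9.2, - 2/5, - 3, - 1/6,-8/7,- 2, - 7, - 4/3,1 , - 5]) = [-10, - 7,  -  5  , - 3,  -  2 ,  -  4/3, - 8/7, - 2/5,-1/6, 1,3.71,9.2 ]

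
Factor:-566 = -2^1*283^1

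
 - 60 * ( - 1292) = 77520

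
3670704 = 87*42192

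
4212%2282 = 1930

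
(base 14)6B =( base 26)3h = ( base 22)47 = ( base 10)95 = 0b1011111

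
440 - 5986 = -5546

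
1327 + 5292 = 6619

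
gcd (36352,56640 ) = 64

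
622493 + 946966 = 1569459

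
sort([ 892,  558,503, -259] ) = [ - 259,  503,558,892]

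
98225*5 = 491125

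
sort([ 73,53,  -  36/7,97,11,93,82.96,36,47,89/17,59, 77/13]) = [ - 36/7,89/17, 77/13,11,36,47,53,59,73, 82.96 , 93, 97] 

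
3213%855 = 648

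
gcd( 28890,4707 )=9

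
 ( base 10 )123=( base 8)173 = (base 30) 43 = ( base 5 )443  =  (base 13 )96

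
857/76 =11 + 21/76= 11.28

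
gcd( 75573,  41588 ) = 1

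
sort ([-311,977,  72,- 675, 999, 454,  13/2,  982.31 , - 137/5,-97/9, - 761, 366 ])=[ - 761,-675,-311, - 137/5,-97/9,13/2, 72,366, 454, 977, 982.31, 999 ] 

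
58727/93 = 58727/93 = 631.47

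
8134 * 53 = 431102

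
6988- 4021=2967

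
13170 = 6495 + 6675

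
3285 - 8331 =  - 5046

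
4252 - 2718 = 1534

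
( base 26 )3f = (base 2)1011101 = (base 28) 39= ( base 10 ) 93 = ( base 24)3L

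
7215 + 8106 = 15321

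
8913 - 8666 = 247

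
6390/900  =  71/10=7.10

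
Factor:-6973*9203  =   - 19^1*367^1*9203^1 = - 64172519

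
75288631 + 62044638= 137333269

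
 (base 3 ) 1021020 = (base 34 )r6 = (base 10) 924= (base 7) 2460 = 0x39C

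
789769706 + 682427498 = 1472197204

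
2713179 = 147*18457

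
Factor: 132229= 132229^1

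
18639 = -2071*( - 9 )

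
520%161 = 37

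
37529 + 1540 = 39069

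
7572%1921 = 1809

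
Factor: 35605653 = 3^1*293^1*40507^1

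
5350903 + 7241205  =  12592108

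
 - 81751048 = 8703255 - 90454303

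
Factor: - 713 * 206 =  - 146878=- 2^1*23^1*31^1*103^1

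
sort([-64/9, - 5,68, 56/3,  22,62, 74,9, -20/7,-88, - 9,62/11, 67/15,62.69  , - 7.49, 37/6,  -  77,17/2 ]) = [ - 88, - 77, - 9, - 7.49, - 64/9, - 5, - 20/7, 67/15, 62/11, 37/6,17/2,9, 56/3,22,  62, 62.69,68,74]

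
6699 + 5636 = 12335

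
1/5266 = 1/5266 =0.00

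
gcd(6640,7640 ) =40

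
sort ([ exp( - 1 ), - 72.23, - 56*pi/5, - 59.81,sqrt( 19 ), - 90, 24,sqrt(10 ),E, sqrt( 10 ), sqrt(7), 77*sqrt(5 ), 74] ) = [ - 90, - 72.23, - 59.81 , - 56 * pi/5, exp(-1 ), sqrt(7 ),E, sqrt ( 10 )  ,  sqrt( 10), sqrt(19), 24, 74,  77*sqrt (5 )]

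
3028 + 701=3729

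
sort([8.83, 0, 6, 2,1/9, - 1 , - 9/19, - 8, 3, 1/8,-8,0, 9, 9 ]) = [  -  8, - 8, - 1, - 9/19 , 0,0, 1/9, 1/8, 2,3, 6,8.83,9, 9 ] 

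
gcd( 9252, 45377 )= 1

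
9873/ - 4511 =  - 3  +  3660/4511 =- 2.19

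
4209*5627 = 23684043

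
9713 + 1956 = 11669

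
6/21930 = 1/3655 = 0.00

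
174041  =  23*7567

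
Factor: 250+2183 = 3^1*811^1 = 2433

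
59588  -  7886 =51702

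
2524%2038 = 486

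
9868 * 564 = 5565552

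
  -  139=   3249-3388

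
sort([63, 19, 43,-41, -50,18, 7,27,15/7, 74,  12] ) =[ - 50,-41,15/7,7,12, 18, 19,27,43,63,74]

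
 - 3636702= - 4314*843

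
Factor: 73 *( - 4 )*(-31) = 9052 = 2^2*31^1*73^1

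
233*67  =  15611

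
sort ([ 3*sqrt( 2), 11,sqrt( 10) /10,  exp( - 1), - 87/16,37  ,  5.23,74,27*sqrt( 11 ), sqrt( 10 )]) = [ - 87/16,sqrt( 10)/10,  exp( - 1 ),sqrt( 10 ),3 *sqrt( 2),5.23 , 11 , 37,74,27*sqrt( 11 ) ] 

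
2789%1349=91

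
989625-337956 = 651669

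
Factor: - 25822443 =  - 3^1 * 8607481^1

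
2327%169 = 130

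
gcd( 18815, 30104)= 3763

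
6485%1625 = 1610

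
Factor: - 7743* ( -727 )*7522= 2^1 * 3^1*29^1*89^1*727^1*3761^1 = 42342549042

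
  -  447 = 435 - 882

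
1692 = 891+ 801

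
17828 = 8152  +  9676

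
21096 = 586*36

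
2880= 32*90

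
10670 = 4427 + 6243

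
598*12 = 7176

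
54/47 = 1 +7/47 = 1.15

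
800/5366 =400/2683= 0.15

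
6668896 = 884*7544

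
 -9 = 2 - 11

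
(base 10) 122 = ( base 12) a2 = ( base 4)1322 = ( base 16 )7A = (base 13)95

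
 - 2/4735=-2/4735  =  - 0.00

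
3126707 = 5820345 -2693638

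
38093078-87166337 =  - 49073259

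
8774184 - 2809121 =5965063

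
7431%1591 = 1067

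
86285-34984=51301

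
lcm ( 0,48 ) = 0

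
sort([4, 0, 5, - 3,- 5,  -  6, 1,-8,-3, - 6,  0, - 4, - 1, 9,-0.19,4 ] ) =[ - 8, - 6,- 6, - 5, - 4, - 3, - 3, - 1, -0.19,0, 0, 1,4, 4,5, 9]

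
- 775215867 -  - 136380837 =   -  638835030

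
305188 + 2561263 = 2866451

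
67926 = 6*11321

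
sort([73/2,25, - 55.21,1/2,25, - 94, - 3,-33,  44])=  [ - 94, - 55.21, - 33,-3, 1/2, 25, 25, 73/2,44]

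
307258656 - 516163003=-208904347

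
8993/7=1284 + 5/7 = 1284.71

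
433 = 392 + 41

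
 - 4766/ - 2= 2383 +0/1 = 2383.00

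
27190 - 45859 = -18669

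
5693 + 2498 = 8191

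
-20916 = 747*( - 28)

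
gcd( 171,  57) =57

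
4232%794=262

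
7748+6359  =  14107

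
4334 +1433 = 5767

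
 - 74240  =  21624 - 95864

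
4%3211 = 4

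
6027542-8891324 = - 2863782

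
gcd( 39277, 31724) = 7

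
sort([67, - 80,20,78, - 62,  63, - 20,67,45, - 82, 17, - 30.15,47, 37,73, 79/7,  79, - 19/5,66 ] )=[-82, - 80, - 62, - 30.15 , - 20, - 19/5,79/7,17,  20,37,45 , 47 , 63,66, 67,67,73,78,79]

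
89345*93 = 8309085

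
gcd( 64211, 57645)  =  7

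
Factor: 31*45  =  1395 = 3^2*5^1*31^1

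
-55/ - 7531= 55/7531= 0.01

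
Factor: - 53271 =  - 3^3*1973^1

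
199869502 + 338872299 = 538741801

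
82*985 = 80770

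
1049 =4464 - 3415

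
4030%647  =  148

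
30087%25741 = 4346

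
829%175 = 129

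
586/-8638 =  - 293/4319 = -  0.07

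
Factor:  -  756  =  -2^2*3^3*7^1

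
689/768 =689/768 = 0.90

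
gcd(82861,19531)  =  1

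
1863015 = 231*8065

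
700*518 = 362600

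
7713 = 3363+4350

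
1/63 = 1/63  =  0.02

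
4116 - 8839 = -4723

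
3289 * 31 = 101959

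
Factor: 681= 3^1*227^1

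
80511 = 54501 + 26010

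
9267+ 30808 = 40075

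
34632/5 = 34632/5 = 6926.40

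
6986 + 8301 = 15287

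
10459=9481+978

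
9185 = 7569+1616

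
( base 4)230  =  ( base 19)26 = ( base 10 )44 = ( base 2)101100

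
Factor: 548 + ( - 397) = 151^1 = 151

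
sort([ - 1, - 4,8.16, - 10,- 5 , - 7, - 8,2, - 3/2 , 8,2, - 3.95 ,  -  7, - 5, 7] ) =[ -10,-8,  -  7,-7,- 5,- 5, - 4 ,  -  3.95, - 3/2, - 1 , 2,2,  7 , 8, 8.16 ] 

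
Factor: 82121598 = 2^1*3^2*13^1*350947^1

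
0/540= 0 = 0.00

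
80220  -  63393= 16827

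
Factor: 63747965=5^1*12749593^1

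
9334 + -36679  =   - 27345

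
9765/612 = 1085/68= 15.96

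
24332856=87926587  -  63593731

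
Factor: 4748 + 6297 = 5^1*47^2 = 11045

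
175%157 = 18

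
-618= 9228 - 9846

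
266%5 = 1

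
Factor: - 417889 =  - 509^1*821^1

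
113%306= 113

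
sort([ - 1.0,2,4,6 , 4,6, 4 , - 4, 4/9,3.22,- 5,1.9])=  [ - 5, - 4, - 1.0, 4/9,1.9,  2,3.22, 4,  4,4,6,  6]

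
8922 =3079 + 5843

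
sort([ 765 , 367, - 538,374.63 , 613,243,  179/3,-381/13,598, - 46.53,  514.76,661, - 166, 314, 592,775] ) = [ - 538, - 166, - 46.53 ,-381/13, 179/3,243,314,367,374.63,514.76, 592,598,613,661, 765, 775 ]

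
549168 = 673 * 816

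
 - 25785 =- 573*45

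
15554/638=707/29= 24.38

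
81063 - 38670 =42393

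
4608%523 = 424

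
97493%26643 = 17564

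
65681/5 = 13136 + 1/5 =13136.20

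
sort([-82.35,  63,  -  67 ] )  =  [ - 82.35,  -  67,  63]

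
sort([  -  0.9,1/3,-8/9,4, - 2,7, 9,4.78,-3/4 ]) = [- 2, - 0.9, - 8/9, - 3/4,1/3,4 , 4.78  ,  7,  9 ] 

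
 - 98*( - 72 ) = 7056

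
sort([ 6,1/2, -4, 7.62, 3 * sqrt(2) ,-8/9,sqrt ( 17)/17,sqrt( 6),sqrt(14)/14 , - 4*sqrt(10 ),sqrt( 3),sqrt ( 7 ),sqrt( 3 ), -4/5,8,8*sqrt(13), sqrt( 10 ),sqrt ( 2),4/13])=[ - 4 * sqrt( 10 ),  -  4 ,-8/9, - 4/5, sqrt ( 17 ) /17, sqrt (14) /14,4/13,1/2, sqrt(2), sqrt( 3),  sqrt(3),  sqrt(6 ),sqrt( 7),  sqrt(  10),3*sqrt( 2 ),6,7.62 , 8, 8*sqrt ( 13)]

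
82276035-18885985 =63390050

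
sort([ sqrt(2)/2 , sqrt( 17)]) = [sqrt( 2)/2,sqrt( 17 )]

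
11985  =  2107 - -9878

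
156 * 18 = 2808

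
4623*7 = 32361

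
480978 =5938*81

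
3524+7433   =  10957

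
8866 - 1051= 7815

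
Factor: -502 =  - 2^1*251^1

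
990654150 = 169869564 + 820784586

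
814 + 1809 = 2623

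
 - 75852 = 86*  ( - 882 )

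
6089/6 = 6089/6=   1014.83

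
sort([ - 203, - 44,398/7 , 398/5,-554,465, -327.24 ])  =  [ - 554,-327.24, - 203,  -  44 , 398/7,398/5, 465 ] 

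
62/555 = 62/555=0.11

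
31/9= 3 + 4/9 = 3.44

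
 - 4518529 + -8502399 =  - 13020928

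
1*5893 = 5893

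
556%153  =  97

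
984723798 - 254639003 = 730084795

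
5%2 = 1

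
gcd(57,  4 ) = 1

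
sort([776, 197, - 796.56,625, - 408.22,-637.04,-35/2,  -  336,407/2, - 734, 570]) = [ -796.56,- 734, - 637.04,-408.22, - 336,-35/2, 197, 407/2, 570, 625,776]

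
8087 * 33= 266871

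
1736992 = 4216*412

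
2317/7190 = 2317/7190 = 0.32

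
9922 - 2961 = 6961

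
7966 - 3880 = 4086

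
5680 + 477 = 6157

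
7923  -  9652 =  - 1729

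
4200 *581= 2440200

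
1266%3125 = 1266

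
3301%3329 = 3301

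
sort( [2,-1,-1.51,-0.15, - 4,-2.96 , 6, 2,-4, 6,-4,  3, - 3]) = [-4,-4, - 4,-3, - 2.96,-1.51,-1,-0.15,2, 2,3, 6, 6]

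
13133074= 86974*151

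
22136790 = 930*23803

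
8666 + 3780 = 12446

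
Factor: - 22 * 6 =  - 132=   - 2^2 * 3^1*11^1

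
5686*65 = 369590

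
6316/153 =6316/153 = 41.28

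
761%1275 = 761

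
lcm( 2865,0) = 0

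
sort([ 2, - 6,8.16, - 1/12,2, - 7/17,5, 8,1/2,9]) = [-6,  -  7/17, - 1/12,1/2,2,2,  5, 8,8.16, 9]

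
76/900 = 19/225 = 0.08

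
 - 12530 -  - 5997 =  - 6533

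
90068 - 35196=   54872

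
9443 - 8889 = 554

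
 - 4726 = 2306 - 7032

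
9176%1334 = 1172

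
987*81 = 79947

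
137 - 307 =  - 170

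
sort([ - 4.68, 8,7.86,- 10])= [- 10,- 4.68, 7.86,8] 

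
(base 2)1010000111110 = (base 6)35554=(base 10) 5182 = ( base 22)AFC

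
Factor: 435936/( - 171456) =-2^ ( -1) * 47^ ( - 1 )*239^1 =- 239/94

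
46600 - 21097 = 25503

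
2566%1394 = 1172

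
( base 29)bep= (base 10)9682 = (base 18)1bfg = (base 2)10010111010010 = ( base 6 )112454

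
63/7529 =63/7529 =0.01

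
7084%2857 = 1370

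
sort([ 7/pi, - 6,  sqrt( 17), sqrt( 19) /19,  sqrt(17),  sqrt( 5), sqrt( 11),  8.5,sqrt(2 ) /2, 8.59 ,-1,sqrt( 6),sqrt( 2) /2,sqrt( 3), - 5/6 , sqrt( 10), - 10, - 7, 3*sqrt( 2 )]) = [ - 10, -7, - 6,-1, - 5/6 , sqrt( 19) /19, sqrt(2)/2, sqrt (2 ) /2,sqrt( 3),7/pi, sqrt( 5),  sqrt( 6 ),sqrt(10), sqrt( 11),sqrt (17),sqrt( 17 ),3*sqrt( 2), 8.5, 8.59] 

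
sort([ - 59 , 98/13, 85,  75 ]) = [ -59,98/13 , 75,85 ]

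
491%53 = 14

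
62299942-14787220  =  47512722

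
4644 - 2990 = 1654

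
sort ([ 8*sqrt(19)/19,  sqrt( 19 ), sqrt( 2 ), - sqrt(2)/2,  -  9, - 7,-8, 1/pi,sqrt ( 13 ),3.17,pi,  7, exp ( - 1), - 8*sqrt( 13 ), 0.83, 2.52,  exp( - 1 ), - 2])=[ - 8*sqrt( 13 ),- 9, -8, - 7, - 2, - sqrt(2 )/2, 1/pi, exp( - 1), exp (  -  1),  0.83, sqrt(2 ), 8*sqrt (19)/19,2.52, pi, 3.17,sqrt(13 ),sqrt(19),7] 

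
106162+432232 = 538394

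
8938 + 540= 9478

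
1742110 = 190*9169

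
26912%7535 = 4307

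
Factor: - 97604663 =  - 13^1*23^1*326437^1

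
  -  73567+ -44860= - 118427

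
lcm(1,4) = 4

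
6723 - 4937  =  1786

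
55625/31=1794+11/31 = 1794.35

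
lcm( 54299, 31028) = 217196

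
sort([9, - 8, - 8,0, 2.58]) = [ - 8, - 8, 0,2.58, 9]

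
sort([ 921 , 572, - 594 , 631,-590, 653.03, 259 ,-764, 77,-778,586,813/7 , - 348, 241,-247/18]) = [-778,-764,-594,-590,-348, - 247/18,77, 813/7, 241,259,572,586 , 631,653.03,921]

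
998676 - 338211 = 660465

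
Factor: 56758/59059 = 2^1 * 7^(- 1 )*11^(-1) *37^1 = 74/77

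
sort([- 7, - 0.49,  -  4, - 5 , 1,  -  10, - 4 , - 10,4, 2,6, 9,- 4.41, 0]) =[ - 10, - 10, - 7, -5 , - 4.41,-4,-4, - 0.49, 0,  1, 2,4,  6,9]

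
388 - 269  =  119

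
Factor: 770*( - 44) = -33880=- 2^3*5^1 *7^1 * 11^2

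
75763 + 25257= 101020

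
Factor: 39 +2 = 41= 41^1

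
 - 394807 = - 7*56401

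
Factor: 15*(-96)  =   -1440  =  - 2^5*3^2*5^1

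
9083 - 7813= 1270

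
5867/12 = 488+11/12 = 488.92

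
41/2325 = 41/2325 = 0.02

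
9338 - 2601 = 6737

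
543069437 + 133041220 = 676110657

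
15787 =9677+6110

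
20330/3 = 20330/3 = 6776.67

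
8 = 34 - 26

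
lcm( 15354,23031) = 46062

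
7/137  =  7/137= 0.05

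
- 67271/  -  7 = 9610 + 1/7 = 9610.14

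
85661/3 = 28553+2/3=28553.67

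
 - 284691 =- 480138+195447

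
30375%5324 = 3755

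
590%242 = 106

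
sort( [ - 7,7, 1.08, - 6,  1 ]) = [ - 7, - 6,1, 1.08 , 7] 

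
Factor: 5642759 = 17^1  *37^1*8971^1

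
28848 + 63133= 91981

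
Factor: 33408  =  2^7*3^2* 29^1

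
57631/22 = 57631/22 = 2619.59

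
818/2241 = 818/2241 = 0.37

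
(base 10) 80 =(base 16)50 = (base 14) 5A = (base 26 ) 32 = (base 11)73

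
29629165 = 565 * 52441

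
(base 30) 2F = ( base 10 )75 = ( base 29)2H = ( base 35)25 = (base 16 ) 4B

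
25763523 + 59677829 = 85441352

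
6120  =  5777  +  343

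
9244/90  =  102 + 32/45= 102.71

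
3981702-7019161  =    -  3037459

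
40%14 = 12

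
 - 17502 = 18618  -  36120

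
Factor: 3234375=3^2*5^6*23^1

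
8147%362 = 183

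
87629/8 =10953 +5/8 = 10953.62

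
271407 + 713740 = 985147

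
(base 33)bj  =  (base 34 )B8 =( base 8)576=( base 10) 382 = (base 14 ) 1d4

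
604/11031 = 604/11031 = 0.05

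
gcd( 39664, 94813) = 1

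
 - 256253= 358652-614905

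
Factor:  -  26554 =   -  2^1*11^1*17^1 * 71^1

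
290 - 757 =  - 467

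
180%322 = 180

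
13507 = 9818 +3689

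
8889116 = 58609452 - 49720336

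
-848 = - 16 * 53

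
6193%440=33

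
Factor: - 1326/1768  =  -3/4 = - 2^( - 2)*3^1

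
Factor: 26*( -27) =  - 2^1 * 3^3*13^1 = -702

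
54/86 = 27/43 = 0.63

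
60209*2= 120418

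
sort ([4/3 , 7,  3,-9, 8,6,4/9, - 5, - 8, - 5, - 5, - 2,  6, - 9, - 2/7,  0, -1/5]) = [ - 9, - 9, - 8 ,  -  5 , - 5, - 5,- 2, - 2/7, - 1/5,0,4/9,  4/3,3,6,6,7,8 ]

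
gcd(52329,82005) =3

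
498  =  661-163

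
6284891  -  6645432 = -360541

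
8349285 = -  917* ( - 9105)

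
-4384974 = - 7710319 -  - 3325345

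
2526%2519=7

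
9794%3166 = 296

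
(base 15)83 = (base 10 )123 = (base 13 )96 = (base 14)8b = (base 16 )7B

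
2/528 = 1/264 = 0.00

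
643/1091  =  643/1091 = 0.59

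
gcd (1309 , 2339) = 1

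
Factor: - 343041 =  - 3^1*29^1 * 3943^1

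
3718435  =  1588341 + 2130094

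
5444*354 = 1927176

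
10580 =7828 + 2752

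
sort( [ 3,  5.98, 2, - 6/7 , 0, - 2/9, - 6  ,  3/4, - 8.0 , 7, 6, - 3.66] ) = [ - 8.0 ,-6, - 3.66,- 6/7, - 2/9,0, 3/4, 2, 3 , 5.98, 6 , 7]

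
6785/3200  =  1357/640= 2.12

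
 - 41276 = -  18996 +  - 22280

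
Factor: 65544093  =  3^3*53^1*163^1*281^1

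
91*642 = 58422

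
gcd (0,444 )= 444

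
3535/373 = 9 + 178/373 = 9.48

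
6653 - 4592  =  2061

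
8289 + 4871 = 13160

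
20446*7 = 143122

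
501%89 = 56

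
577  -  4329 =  - 3752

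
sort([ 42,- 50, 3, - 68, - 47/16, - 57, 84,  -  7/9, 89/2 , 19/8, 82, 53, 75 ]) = [ -68, - 57,  -  50,  -  47/16, - 7/9, 19/8 , 3,42,  89/2,53, 75,  82, 84 ]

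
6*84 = 504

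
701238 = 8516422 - 7815184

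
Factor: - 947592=-2^3 * 3^3*41^1*107^1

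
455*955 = 434525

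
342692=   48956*7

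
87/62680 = 87/62680 = 0.00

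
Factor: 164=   2^2* 41^1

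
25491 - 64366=-38875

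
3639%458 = 433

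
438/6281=438/6281 = 0.07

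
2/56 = 1/28 = 0.04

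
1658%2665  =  1658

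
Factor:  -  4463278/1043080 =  - 2231639/521540 = -2^( - 2)*5^(-1)*89^(- 1)*293^( - 1)*1013^1 * 2203^1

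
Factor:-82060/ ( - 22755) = 2^2 * 3^(-1 ) * 11^1*37^(-1 ) *41^ (-1)*373^1 = 16412/4551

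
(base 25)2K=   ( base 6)154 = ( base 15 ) 4a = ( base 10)70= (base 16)46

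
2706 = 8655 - 5949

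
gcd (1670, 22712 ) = 334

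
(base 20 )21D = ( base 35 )NS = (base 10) 833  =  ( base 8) 1501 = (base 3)1010212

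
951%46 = 31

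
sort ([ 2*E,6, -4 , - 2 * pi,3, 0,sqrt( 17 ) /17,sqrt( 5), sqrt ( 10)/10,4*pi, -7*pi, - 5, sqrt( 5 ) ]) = [ - 7*pi, - 2*pi, - 5 , - 4,0,sqrt(17)/17,sqrt( 10)/10,sqrt (5),sqrt( 5 ) , 3,2*E,6, 4*pi]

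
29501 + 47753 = 77254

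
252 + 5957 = 6209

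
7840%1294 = 76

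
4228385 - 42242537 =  - 38014152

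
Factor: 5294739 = 3^1*61^1 * 28933^1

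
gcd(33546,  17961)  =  3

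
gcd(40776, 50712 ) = 24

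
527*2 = 1054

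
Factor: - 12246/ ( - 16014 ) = 13^1 * 17^( - 1) = 13/17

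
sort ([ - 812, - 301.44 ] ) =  [ - 812, - 301.44] 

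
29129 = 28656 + 473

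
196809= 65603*3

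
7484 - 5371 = 2113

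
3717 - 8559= -4842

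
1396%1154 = 242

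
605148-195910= 409238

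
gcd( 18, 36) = 18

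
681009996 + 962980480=1643990476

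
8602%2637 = 691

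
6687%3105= 477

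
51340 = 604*85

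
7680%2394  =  498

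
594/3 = 198= 198.00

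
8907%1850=1507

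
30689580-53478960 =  - 22789380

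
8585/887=8585/887 = 9.68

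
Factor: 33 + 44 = 77 = 7^1*11^1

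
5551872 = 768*7229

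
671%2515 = 671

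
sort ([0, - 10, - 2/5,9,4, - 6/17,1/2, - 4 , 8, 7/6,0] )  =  [ - 10, - 4,  -  2/5, - 6/17,0,  0, 1/2,  7/6,  4, 8,9] 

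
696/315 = 232/105 = 2.21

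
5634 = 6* 939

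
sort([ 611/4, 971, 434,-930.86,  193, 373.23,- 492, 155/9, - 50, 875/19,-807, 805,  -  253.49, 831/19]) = [ - 930.86, -807,-492,  -  253.49, - 50, 155/9,831/19, 875/19, 611/4, 193, 373.23,434, 805, 971]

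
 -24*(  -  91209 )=2189016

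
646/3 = 215 + 1/3 = 215.33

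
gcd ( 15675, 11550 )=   825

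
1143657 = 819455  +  324202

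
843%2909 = 843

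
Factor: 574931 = 7^1*23^1*3571^1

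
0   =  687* 0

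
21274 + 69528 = 90802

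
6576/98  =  67  +  5/49 = 67.10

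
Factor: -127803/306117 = -377/903 = -3^( - 1)*7^ ( - 1) * 13^1*29^1 * 43^( - 1)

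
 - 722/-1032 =361/516= 0.70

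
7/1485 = 7/1485 =0.00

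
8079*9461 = 76435419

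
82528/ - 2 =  - 41264 + 0/1 = -  41264.00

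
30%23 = 7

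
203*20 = 4060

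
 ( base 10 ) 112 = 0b1110000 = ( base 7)220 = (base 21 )57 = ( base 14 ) 80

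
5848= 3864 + 1984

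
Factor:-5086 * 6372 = - 32407992 = - 2^3*3^3*59^1* 2543^1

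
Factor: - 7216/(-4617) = 2^4*3^( - 5)*11^1*19^ (-1 )*41^1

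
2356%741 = 133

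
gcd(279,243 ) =9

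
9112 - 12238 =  - 3126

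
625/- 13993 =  - 625/13993 = - 0.04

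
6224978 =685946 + 5539032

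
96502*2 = 193004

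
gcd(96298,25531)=1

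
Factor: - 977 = -977^1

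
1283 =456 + 827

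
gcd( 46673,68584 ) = 1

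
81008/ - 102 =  - 40504/51 = - 794.20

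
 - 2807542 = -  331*8482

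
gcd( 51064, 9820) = 1964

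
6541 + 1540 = 8081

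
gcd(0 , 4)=4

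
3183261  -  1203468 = 1979793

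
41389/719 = 57 + 406/719 = 57.56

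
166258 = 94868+71390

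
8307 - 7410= 897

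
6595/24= 274 + 19/24=274.79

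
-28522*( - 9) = 256698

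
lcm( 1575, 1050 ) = 3150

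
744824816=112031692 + 632793124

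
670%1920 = 670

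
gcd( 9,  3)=3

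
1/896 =1/896=0.00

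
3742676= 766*4886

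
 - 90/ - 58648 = 45/29324 = 0.00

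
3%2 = 1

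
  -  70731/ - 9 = 7859  +  0/1 = 7859.00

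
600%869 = 600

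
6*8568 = 51408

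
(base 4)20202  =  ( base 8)1042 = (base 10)546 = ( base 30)I6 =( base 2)1000100010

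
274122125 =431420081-157297956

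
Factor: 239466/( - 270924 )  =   - 2^( - 1) * 211^ ( - 1 )* 373^1 =-373/422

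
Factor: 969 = 3^1 * 17^1 * 19^1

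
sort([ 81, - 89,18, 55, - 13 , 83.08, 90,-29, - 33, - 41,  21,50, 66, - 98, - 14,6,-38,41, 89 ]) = [ - 98, - 89, - 41, - 38 , - 33, - 29,-14 ,-13, 6,  18,21, 41, 50,55, 66, 81,83.08, 89, 90 ]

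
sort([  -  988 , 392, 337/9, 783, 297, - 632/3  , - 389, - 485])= [ - 988,- 485 , - 389, - 632/3,337/9, 297,392, 783 ] 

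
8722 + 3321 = 12043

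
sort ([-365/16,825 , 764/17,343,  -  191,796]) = [ - 191,-365/16,764/17,343,  796 , 825] 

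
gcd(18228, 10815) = 21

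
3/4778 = 3/4778   =  0.00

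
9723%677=245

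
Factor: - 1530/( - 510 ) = 3= 3^1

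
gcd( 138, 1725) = 69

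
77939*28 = 2182292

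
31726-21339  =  10387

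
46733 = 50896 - 4163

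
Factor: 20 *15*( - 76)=  -  2^4*3^1*5^2*19^1 = - 22800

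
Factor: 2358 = 2^1*3^2*131^1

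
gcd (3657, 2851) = 1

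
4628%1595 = 1438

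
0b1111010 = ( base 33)3N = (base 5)442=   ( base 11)101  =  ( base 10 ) 122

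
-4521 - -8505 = 3984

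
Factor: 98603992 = 2^3 * 97^1*283^1*449^1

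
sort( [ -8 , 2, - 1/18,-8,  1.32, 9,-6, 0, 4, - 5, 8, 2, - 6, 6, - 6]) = [  -  8,-8, - 6,  -  6,  -  6, - 5, - 1/18, 0,1.32,2, 2, 4,6, 8,9 ]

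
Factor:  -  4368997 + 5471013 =2^6*67^1*257^1 = 1102016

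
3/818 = 3/818 = 0.00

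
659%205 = 44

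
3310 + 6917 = 10227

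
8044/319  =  8044/319 = 25.22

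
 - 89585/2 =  - 44793 + 1/2 = - 44792.50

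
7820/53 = 7820/53 = 147.55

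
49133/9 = 5459 + 2/9 = 5459.22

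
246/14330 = 123/7165 = 0.02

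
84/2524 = 21/631 = 0.03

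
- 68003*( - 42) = 2856126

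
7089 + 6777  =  13866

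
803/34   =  23 + 21/34= 23.62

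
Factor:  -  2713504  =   - 2^5 * 19^1*4463^1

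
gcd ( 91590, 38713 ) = 1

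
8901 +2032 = 10933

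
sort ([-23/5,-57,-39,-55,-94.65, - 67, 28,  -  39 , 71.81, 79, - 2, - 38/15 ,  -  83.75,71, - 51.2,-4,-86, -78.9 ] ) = [ - 94.65, - 86,  -  83.75, - 78.9,-67 , - 57,- 55, - 51.2,- 39,  -  39, - 23/5,-4, - 38/15,  -  2,  28, 71,71.81, 79]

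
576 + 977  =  1553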